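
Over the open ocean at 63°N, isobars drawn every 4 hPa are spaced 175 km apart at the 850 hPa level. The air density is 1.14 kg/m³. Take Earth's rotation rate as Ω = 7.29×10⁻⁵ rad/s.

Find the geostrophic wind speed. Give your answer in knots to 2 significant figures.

30 knots

Coriolis parameter at 63°N:
f = 2Ω sin φ = 2 × 7.29×10⁻⁵ × sin 63° = 1.30×10⁻⁴ s⁻¹
Pressure gradient: |∂P/∂n| = 400 Pa / 175000 m = 2.29×10⁻³ Pa/m
Geostrophic balance (pressure-gradient force = Coriolis force):
V_g = (1/(fρ)) |∂P/∂n| = 2.29×10⁻³ / (1.30×10⁻⁴ × 1.14) = 15.4 m/s
Converting: 15.4 m/s × 1.944 = 30 knots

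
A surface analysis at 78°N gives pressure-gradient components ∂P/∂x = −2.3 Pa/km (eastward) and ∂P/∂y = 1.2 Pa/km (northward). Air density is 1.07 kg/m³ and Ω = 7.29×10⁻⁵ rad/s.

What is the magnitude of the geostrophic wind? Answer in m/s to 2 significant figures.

Coriolis parameter at 78°N:
f = 2Ω sin φ = 2 × 7.29×10⁻⁵ × sin 78° = 1.43×10⁻⁴ s⁻¹
Component geostrophic relations (x east, y north):
u_g = −(1/(fρ)) ∂P/∂y,  v_g = (1/(fρ)) ∂P/∂x
u_g = −(1.2×10⁻³)/(1.43×10⁻⁴ × 1.07) = −7.86 m/s;  v_g = (−2.3×10⁻³)/(1.43×10⁻⁴ × 1.07) = −15.1 m/s
|V_g| = √(u_g² + v_g²) = 17.0 m/s

17 m/s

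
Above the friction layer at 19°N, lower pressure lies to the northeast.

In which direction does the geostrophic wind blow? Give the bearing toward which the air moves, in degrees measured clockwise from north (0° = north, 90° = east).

135°

The pressure-gradient force points toward the northeast (bearing 045°).
Geostrophic balance: in the Northern Hemisphere the Coriolis force deflects motion to the right, so the geostrophic wind blows 90° to the right of the pressure-gradient force (low pressure on the left).
Rotating 045° by 90° clockwise gives 135° — the wind blows toward the southeast.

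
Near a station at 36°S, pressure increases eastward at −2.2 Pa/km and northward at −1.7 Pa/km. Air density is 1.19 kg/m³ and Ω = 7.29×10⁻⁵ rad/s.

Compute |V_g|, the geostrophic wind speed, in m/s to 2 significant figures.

27 m/s

Coriolis parameter at 36°S:
f = 2Ω sin φ = 2 × 7.29×10⁻⁵ × sin 36° = 8.57×10⁻⁵ s⁻¹
In the Southern Hemisphere f is negative: f = −8.57×10⁻⁵ s⁻¹.
Component geostrophic relations (x east, y north):
u_g = −(1/(fρ)) ∂P/∂y,  v_g = (1/(fρ)) ∂P/∂x
u_g = −(−1.7×10⁻³)/(−8.57×10⁻⁵ × 1.19) = −16.7 m/s;  v_g = (−2.2×10⁻³)/(−8.57×10⁻⁵ × 1.19) = 21.6 m/s
|V_g| = √(u_g² + v_g²) = 27.3 m/s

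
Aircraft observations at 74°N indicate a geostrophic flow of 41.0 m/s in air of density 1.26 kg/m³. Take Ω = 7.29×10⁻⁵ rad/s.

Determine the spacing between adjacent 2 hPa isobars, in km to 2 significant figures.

28 km

Coriolis parameter at 74°N:
f = 2Ω sin φ = 2 × 7.29×10⁻⁵ × sin 74° = 1.40×10⁻⁴ s⁻¹
Geostrophic balance rearranged: |∂P/∂n| = f ρ V_g
|∂P/∂n| = 1.40×10⁻⁴ × 1.26 × 41.0 = 7.24×10⁻³ Pa/m
Isobar spacing: Δn = ΔP/|∂P/∂n| = 200 Pa / 7.24×10⁻³ Pa/m = 27623 m ≈ 28 km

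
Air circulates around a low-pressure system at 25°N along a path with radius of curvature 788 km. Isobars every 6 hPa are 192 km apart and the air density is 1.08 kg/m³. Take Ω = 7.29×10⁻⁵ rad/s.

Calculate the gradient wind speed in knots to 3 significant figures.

Coriolis parameter at 25°N:
f = 2Ω sin φ = 2 × 7.29×10⁻⁵ × sin 25° = 6.16×10⁻⁵ s⁻¹
Pressure gradient: |∂P/∂n| = 600 Pa / 192000 m = 3.12×10⁻³ Pa/m
Geostrophic speed: V_g = |∂P/∂n|/(fρ) = 3.12×10⁻³/(6.16×10⁻⁵ × 1.08) = 47.0 m/s
Around a low, centrifugal force acts outward with Coriolis, so pressure-gradient force balances both:
(1/ρ)|∂P/∂n| = fV + V²/R  →  V² + fR·V − fR·V_g = 0
With fR = 6.16×10⁻⁵ × 788×10³ m = 48.6 m/s:
V = [−fR + √((fR)² + 4 fR V_g)]/2 = [−48.6 + √(48.6² + 4×48.6×47)]/2 = 29.3 m/s
Subgeostrophic (V < V_g = 47 m/s), as expected around a low.
Converting: 29.3 m/s × 1.944 = 56.9 knots

56.9 knots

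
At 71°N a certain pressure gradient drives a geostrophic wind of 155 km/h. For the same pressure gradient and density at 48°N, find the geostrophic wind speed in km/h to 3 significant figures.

With the same pressure gradient and density, V_g ∝ 1/f ∝ 1/sin φ.
V₂ = V₁ · sin φ₁ / sin φ₂ = 155 × sin 71° / sin 48°
V₂ = 155 × 0.9455/0.7431 = 197 km/h

197 km/h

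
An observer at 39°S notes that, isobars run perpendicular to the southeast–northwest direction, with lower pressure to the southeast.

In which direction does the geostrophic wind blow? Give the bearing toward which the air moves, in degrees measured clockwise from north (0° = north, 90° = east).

The pressure-gradient force points toward the southeast (bearing 135°).
Geostrophic balance: in the Southern Hemisphere the Coriolis force deflects motion to the left, so the geostrophic wind blows 90° to the left of the pressure-gradient force (low pressure on the right).
Rotating 135° by 90° counterclockwise gives 045° — the wind blows toward the northeast.

045°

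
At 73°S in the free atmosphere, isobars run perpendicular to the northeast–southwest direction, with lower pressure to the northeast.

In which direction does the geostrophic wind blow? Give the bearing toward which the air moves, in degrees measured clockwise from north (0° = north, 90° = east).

315°

The pressure-gradient force points toward the northeast (bearing 045°).
Geostrophic balance: in the Southern Hemisphere the Coriolis force deflects motion to the left, so the geostrophic wind blows 90° to the left of the pressure-gradient force (low pressure on the right).
Rotating 045° by 90° counterclockwise gives 315° — the wind blows toward the northwest.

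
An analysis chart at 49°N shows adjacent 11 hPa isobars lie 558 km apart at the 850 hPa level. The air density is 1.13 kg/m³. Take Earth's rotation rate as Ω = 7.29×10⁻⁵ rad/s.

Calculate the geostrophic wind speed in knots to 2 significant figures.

31 knots

Coriolis parameter at 49°N:
f = 2Ω sin φ = 2 × 7.29×10⁻⁵ × sin 49° = 1.10×10⁻⁴ s⁻¹
Pressure gradient: |∂P/∂n| = 1100 Pa / 558000 m = 1.97×10⁻³ Pa/m
Geostrophic balance (pressure-gradient force = Coriolis force):
V_g = (1/(fρ)) |∂P/∂n| = 1.97×10⁻³ / (1.10×10⁻⁴ × 1.13) = 15.9 m/s
Converting: 15.9 m/s × 1.944 = 31 knots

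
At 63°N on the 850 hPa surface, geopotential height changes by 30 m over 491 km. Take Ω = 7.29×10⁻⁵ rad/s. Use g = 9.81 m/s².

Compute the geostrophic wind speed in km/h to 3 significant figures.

16.6 km/h

Coriolis parameter at 63°N:
f = 2Ω sin φ = 2 × 7.29×10⁻⁵ × sin 63° = 1.30×10⁻⁴ s⁻¹
Height gradient: |∂Z/∂n| = 30 m / 491000 m = 6.11×10⁻⁵
On a pressure surface, geostrophic balance gives V_g = (g/f)|∂Z/∂n|:
V_g = 9.81 × 6.11×10⁻⁵ / 1.30×10⁻⁴ = 4.61 m/s
Converting: 4.61 m/s × 3.6 = 16.6 km/h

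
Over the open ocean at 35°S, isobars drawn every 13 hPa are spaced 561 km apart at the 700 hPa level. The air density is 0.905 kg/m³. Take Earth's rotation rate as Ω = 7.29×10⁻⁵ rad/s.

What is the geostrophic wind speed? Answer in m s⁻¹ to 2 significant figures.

31 m s⁻¹

Coriolis parameter at 35°S:
f = 2Ω sin φ = 2 × 7.29×10⁻⁵ × sin 35° = 8.36×10⁻⁵ s⁻¹
Pressure gradient: |∂P/∂n| = 1300 Pa / 561000 m = 2.32×10⁻³ Pa/m
Geostrophic balance (pressure-gradient force = Coriolis force):
V_g = (1/(fρ)) |∂P/∂n| = 2.32×10⁻³ / (8.36×10⁻⁵ × 0.905) = 30.6 m/s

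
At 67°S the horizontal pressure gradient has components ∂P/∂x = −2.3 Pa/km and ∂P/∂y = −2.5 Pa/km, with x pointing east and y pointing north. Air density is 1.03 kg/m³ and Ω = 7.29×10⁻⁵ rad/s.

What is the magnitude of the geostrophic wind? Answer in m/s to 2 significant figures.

Coriolis parameter at 67°S:
f = 2Ω sin φ = 2 × 7.29×10⁻⁵ × sin 67° = 1.34×10⁻⁴ s⁻¹
In the Southern Hemisphere f is negative: f = −1.34×10⁻⁴ s⁻¹.
Component geostrophic relations (x east, y north):
u_g = −(1/(fρ)) ∂P/∂y,  v_g = (1/(fρ)) ∂P/∂x
u_g = −(−2.5×10⁻³)/(−1.34×10⁻⁴ × 1.03) = −18.1 m/s;  v_g = (−2.3×10⁻³)/(−1.34×10⁻⁴ × 1.03) = 16.6 m/s
|V_g| = √(u_g² + v_g²) = 24.6 m/s

25 m/s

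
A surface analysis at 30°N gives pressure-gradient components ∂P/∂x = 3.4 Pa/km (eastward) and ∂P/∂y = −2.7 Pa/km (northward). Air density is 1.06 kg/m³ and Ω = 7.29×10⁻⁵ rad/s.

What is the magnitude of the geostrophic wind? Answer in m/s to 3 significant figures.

56.2 m/s

Coriolis parameter at 30°N:
f = 2Ω sin φ = 2 × 7.29×10⁻⁵ × sin 30° = 7.29×10⁻⁵ s⁻¹
Component geostrophic relations (x east, y north):
u_g = −(1/(fρ)) ∂P/∂y,  v_g = (1/(fρ)) ∂P/∂x
u_g = −(−2.7×10⁻³)/(7.29×10⁻⁵ × 1.06) = 34.9 m/s;  v_g = (3.4×10⁻³)/(7.29×10⁻⁵ × 1.06) = 44.0 m/s
|V_g| = √(u_g² + v_g²) = 56.2 m/s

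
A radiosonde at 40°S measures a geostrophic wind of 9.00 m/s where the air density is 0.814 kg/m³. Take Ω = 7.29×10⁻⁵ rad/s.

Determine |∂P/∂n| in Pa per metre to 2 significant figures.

6.9×10⁻⁴ Pa/m

Coriolis parameter at 40°S:
f = 2Ω sin φ = 2 × 7.29×10⁻⁵ × sin 40° = 9.37×10⁻⁵ s⁻¹
Geostrophic balance rearranged: |∂P/∂n| = f ρ V_g
|∂P/∂n| = 9.37×10⁻⁵ × 0.814 × 9.00 = 6.87×10⁻⁴ Pa/m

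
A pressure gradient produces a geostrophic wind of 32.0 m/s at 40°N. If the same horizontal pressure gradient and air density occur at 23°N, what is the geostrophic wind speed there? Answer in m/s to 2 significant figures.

53 m/s

With the same pressure gradient and density, V_g ∝ 1/f ∝ 1/sin φ.
V₂ = V₁ · sin φ₁ / sin φ₂ = 32.0 × sin 40° / sin 23°
V₂ = 32.0 × 0.6428/0.3907 = 53 m/s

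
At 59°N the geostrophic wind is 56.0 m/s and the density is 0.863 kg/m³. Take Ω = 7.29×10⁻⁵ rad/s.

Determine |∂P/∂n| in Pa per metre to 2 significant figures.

6.0×10⁻³ Pa/m

Coriolis parameter at 59°N:
f = 2Ω sin φ = 2 × 7.29×10⁻⁵ × sin 59° = 1.25×10⁻⁴ s⁻¹
Geostrophic balance rearranged: |∂P/∂n| = f ρ V_g
|∂P/∂n| = 1.25×10⁻⁴ × 0.863 × 56.0 = 6.04×10⁻³ Pa/m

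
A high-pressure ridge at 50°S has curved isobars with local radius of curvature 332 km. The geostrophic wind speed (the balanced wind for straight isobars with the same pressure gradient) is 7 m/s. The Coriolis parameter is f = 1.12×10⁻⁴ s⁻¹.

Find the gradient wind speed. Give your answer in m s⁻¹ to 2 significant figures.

Around a high, pressure-gradient force acts outward with centrifugal, so Coriolis balances both:
fV = (1/ρ)|∂P/∂n| + V²/R  →  V² − fR·V + fR·V_g = 0
With fR = 1.12×10⁻⁴ × 332×10³ m = 37.2 m/s:
V = [fR − √((fR)² − 4 fR V_g)]/2 = [37.2 − √(37.2² − 4×37.2×7)]/2 = 9.35 m/s
Supergeostrophic (V > V_g = 7 m/s), as expected around a high.

9.4 m s⁻¹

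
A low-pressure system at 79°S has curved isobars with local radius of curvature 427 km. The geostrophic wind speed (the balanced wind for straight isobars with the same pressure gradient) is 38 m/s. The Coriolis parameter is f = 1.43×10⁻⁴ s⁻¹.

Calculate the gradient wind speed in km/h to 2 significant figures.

95 km/h

Around a low, centrifugal force acts outward with Coriolis, so pressure-gradient force balances both:
(1/ρ)|∂P/∂n| = fV + V²/R  →  V² + fR·V − fR·V_g = 0
With fR = 1.43×10⁻⁴ × 427×10³ m = 61.1 m/s:
V = [−fR + √((fR)² + 4 fR V_g)]/2 = [−61.1 + √(61.1² + 4×61.1×38)]/2 = 26.5 m/s
Subgeostrophic (V < V_g = 38 m/s), as expected around a low.
Converting: 26.5 m/s × 3.6 = 95 km/h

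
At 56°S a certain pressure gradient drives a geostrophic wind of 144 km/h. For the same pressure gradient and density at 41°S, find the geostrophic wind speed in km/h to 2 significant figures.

180 km/h

With the same pressure gradient and density, V_g ∝ 1/f ∝ 1/sin φ.
V₂ = V₁ · sin φ₁ / sin φ₂ = 144 × sin 56° / sin 41°
V₂ = 144 × 0.8290/0.6561 = 180 km/h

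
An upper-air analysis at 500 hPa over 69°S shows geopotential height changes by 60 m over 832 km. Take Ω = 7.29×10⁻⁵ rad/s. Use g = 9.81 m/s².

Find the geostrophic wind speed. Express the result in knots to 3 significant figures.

10.1 knots

Coriolis parameter at 69°S:
f = 2Ω sin φ = 2 × 7.29×10⁻⁵ × sin 69° = 1.36×10⁻⁴ s⁻¹
Height gradient: |∂Z/∂n| = 60 m / 832000 m = 7.21×10⁻⁵
On a pressure surface, geostrophic balance gives V_g = (g/f)|∂Z/∂n|:
V_g = 9.81 × 7.21×10⁻⁵ / 1.36×10⁻⁴ = 5.20 m/s
Converting: 5.20 m/s × 1.944 = 10.1 knots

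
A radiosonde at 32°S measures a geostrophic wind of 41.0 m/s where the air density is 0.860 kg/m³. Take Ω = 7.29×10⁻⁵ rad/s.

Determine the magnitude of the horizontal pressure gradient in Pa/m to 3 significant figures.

Coriolis parameter at 32°S:
f = 2Ω sin φ = 2 × 7.29×10⁻⁵ × sin 32° = 7.73×10⁻⁵ s⁻¹
Geostrophic balance rearranged: |∂P/∂n| = f ρ V_g
|∂P/∂n| = 7.73×10⁻⁵ × 0.860 × 41.0 = 2.72×10⁻³ Pa/m

2.72×10⁻³ Pa/m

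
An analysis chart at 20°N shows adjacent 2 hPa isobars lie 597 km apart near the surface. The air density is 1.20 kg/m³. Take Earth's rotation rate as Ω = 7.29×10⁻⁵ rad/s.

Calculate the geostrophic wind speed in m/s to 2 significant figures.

Coriolis parameter at 20°N:
f = 2Ω sin φ = 2 × 7.29×10⁻⁵ × sin 20° = 4.99×10⁻⁵ s⁻¹
Pressure gradient: |∂P/∂n| = 200 Pa / 597000 m = 3.35×10⁻⁴ Pa/m
Geostrophic balance (pressure-gradient force = Coriolis force):
V_g = (1/(fρ)) |∂P/∂n| = 3.35×10⁻⁴ / (4.99×10⁻⁵ × 1.20) = 5.60 m/s

5.6 m/s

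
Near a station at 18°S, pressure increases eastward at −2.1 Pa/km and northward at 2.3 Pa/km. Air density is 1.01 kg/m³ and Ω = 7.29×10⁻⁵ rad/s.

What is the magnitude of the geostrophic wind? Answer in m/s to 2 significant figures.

Coriolis parameter at 18°S:
f = 2Ω sin φ = 2 × 7.29×10⁻⁵ × sin 18° = 4.51×10⁻⁵ s⁻¹
In the Southern Hemisphere f is negative: f = −4.51×10⁻⁵ s⁻¹.
Component geostrophic relations (x east, y north):
u_g = −(1/(fρ)) ∂P/∂y,  v_g = (1/(fρ)) ∂P/∂x
u_g = −(2.3×10⁻³)/(−4.51×10⁻⁵ × 1.01) = 50.5 m/s;  v_g = (−2.1×10⁻³)/(−4.51×10⁻⁵ × 1.01) = 46.1 m/s
|V_g| = √(u_g² + v_g²) = 68.4 m/s

68 m/s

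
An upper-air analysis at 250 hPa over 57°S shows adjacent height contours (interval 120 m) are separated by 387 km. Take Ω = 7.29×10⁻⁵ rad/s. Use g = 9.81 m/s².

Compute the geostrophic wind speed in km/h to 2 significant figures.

Coriolis parameter at 57°S:
f = 2Ω sin φ = 2 × 7.29×10⁻⁵ × sin 57° = 1.22×10⁻⁴ s⁻¹
Height gradient: |∂Z/∂n| = 120 m / 387000 m = 3.10×10⁻⁴
On a pressure surface, geostrophic balance gives V_g = (g/f)|∂Z/∂n|:
V_g = 9.81 × 3.10×10⁻⁴ / 1.22×10⁻⁴ = 24.9 m/s
Converting: 24.9 m/s × 3.6 = 90 km/h

90 km/h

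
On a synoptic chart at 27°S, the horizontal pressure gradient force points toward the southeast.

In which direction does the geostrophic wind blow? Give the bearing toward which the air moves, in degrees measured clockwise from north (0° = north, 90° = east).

The pressure-gradient force points toward the southeast (bearing 135°).
Geostrophic balance: in the Southern Hemisphere the Coriolis force deflects motion to the left, so the geostrophic wind blows 90° to the left of the pressure-gradient force (low pressure on the right).
Rotating 135° by 90° counterclockwise gives 045° — the wind blows toward the northeast.

045°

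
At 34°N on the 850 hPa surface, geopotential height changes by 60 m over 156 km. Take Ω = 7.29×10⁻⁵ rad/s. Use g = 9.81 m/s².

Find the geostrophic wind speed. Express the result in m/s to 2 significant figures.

Coriolis parameter at 34°N:
f = 2Ω sin φ = 2 × 7.29×10⁻⁵ × sin 34° = 8.15×10⁻⁵ s⁻¹
Height gradient: |∂Z/∂n| = 60 m / 156000 m = 3.85×10⁻⁴
On a pressure surface, geostrophic balance gives V_g = (g/f)|∂Z/∂n|:
V_g = 9.81 × 3.85×10⁻⁴ / 8.15×10⁻⁵ = 46.3 m/s

46 m/s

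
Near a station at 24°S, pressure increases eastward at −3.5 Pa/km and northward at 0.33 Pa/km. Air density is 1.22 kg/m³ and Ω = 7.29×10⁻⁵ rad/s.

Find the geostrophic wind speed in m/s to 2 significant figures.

49 m/s

Coriolis parameter at 24°S:
f = 2Ω sin φ = 2 × 7.29×10⁻⁵ × sin 24° = 5.93×10⁻⁵ s⁻¹
In the Southern Hemisphere f is negative: f = −5.93×10⁻⁵ s⁻¹.
Component geostrophic relations (x east, y north):
u_g = −(1/(fρ)) ∂P/∂y,  v_g = (1/(fρ)) ∂P/∂x
u_g = −(0.33×10⁻³)/(−5.93×10⁻⁵ × 1.22) = 4.56 m/s;  v_g = (−3.5×10⁻³)/(−5.93×10⁻⁵ × 1.22) = 48.4 m/s
|V_g| = √(u_g² + v_g²) = 48.6 m/s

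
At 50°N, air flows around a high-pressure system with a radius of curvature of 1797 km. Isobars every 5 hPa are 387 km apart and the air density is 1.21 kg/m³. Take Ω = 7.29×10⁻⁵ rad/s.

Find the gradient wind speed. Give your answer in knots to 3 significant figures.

Coriolis parameter at 50°N:
f = 2Ω sin φ = 2 × 7.29×10⁻⁵ × sin 50° = 1.12×10⁻⁴ s⁻¹
Pressure gradient: |∂P/∂n| = 500 Pa / 387000 m = 1.29×10⁻³ Pa/m
Geostrophic speed: V_g = |∂P/∂n|/(fρ) = 1.29×10⁻³/(1.12×10⁻⁴ × 1.21) = 9.56 m/s
Around a high, pressure-gradient force acts outward with centrifugal, so Coriolis balances both:
fV = (1/ρ)|∂P/∂n| + V²/R  →  V² − fR·V + fR·V_g = 0
With fR = 1.12×10⁻⁴ × 1797×10³ m = 201 m/s:
V = [fR − √((fR)² − 4 fR V_g)]/2 = [201 − √(201² − 4×201×9.56)]/2 = 10.1 m/s
Supergeostrophic (V > V_g = 9.56 m/s), as expected around a high.
Converting: 10.1 m/s × 1.944 = 19.6 knots

19.6 knots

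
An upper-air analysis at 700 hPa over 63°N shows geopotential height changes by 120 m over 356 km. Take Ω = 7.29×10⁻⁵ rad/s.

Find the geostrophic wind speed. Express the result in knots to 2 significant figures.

Coriolis parameter at 63°N:
f = 2Ω sin φ = 2 × 7.29×10⁻⁵ × sin 63° = 1.30×10⁻⁴ s⁻¹
Height gradient: |∂Z/∂n| = 120 m / 356000 m = 3.37×10⁻⁴
On a pressure surface, geostrophic balance gives V_g = (g/f)|∂Z/∂n|:
V_g = 9.81 × 3.37×10⁻⁴ / 1.30×10⁻⁴ = 25.5 m/s
Converting: 25.5 m/s × 1.944 = 49 knots

49 knots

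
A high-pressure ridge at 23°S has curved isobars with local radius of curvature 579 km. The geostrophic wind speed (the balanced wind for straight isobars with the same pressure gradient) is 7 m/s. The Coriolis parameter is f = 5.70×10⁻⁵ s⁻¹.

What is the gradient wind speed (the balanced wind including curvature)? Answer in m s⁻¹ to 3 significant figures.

Around a high, pressure-gradient force acts outward with centrifugal, so Coriolis balances both:
fV = (1/ρ)|∂P/∂n| + V²/R  →  V² − fR·V + fR·V_g = 0
With fR = 5.70×10⁻⁵ × 579×10³ m = 33.0 m/s:
V = [fR − √((fR)² − 4 fR V_g)]/2 = [33.0 − √(33.0² − 4×33.0×7)]/2 = 10.1 m/s
Supergeostrophic (V > V_g = 7 m/s), as expected around a high.

10.1 m s⁻¹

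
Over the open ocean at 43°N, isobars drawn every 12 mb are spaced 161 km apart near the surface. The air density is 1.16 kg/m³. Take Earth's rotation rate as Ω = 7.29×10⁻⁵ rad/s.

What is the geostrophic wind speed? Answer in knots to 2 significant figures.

130 knots

Coriolis parameter at 43°N:
f = 2Ω sin φ = 2 × 7.29×10⁻⁵ × sin 43° = 9.94×10⁻⁵ s⁻¹
Pressure gradient: |∂P/∂n| = 1200 Pa / 161000 m = 7.45×10⁻³ Pa/m
Geostrophic balance (pressure-gradient force = Coriolis force):
V_g = (1/(fρ)) |∂P/∂n| = 7.45×10⁻³ / (9.94×10⁻⁵ × 1.16) = 64.6 m/s
Converting: 64.6 m/s × 1.944 = 130 knots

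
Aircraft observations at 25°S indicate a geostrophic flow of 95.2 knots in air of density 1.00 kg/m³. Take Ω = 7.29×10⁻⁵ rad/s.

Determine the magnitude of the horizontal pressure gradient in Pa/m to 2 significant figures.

Coriolis parameter at 25°S:
f = 2Ω sin φ = 2 × 7.29×10⁻⁵ × sin 25° = 6.16×10⁻⁵ s⁻¹
Wind speed in SI: 95.2 knots = 49.0 m/s
Geostrophic balance rearranged: |∂P/∂n| = f ρ V_g
|∂P/∂n| = 6.16×10⁻⁵ × 1.00 × 49.0 = 3.02×10⁻³ Pa/m

3.0×10⁻³ Pa/m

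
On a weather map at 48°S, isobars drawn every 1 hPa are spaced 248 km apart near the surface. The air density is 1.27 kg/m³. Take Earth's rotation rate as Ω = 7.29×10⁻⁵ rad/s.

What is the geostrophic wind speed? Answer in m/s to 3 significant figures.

2.93 m/s

Coriolis parameter at 48°S:
f = 2Ω sin φ = 2 × 7.29×10⁻⁵ × sin 48° = 1.08×10⁻⁴ s⁻¹
Pressure gradient: |∂P/∂n| = 100 Pa / 248000 m = 4.03×10⁻⁴ Pa/m
Geostrophic balance (pressure-gradient force = Coriolis force):
V_g = (1/(fρ)) |∂P/∂n| = 4.03×10⁻⁴ / (1.08×10⁻⁴ × 1.27) = 2.93 m/s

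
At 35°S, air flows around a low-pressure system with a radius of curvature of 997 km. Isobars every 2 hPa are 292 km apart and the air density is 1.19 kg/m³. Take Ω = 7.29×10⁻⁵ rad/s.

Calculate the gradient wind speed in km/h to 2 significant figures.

Coriolis parameter at 35°S:
f = 2Ω sin φ = 2 × 7.29×10⁻⁵ × sin 35° = 8.36×10⁻⁵ s⁻¹
Pressure gradient: |∂P/∂n| = 200 Pa / 292000 m = 6.85×10⁻⁴ Pa/m
Geostrophic speed: V_g = |∂P/∂n|/(fρ) = 6.85×10⁻⁴/(8.36×10⁻⁵ × 1.19) = 6.88 m/s
Around a low, centrifugal force acts outward with Coriolis, so pressure-gradient force balances both:
(1/ρ)|∂P/∂n| = fV + V²/R  →  V² + fR·V − fR·V_g = 0
With fR = 8.36×10⁻⁵ × 997×10³ m = 83.4 m/s:
V = [−fR + √((fR)² + 4 fR V_g)]/2 = [−83.4 + √(83.4² + 4×83.4×6.88)]/2 = 6.39 m/s
Subgeostrophic (V < V_g = 6.88 m/s), as expected around a low.
Converting: 6.39 m/s × 3.6 = 23 km/h

23 km/h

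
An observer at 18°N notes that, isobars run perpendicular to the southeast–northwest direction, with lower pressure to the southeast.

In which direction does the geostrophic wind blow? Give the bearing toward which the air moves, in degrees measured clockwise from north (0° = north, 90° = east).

The pressure-gradient force points toward the southeast (bearing 135°).
Geostrophic balance: in the Northern Hemisphere the Coriolis force deflects motion to the right, so the geostrophic wind blows 90° to the right of the pressure-gradient force (low pressure on the left).
Rotating 135° by 90° clockwise gives 225° — the wind blows toward the southwest.

225°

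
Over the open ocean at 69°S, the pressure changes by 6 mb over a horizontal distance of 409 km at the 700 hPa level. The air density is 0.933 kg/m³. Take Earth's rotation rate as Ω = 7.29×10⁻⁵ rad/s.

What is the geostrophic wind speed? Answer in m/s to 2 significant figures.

Coriolis parameter at 69°S:
f = 2Ω sin φ = 2 × 7.29×10⁻⁵ × sin 69° = 1.36×10⁻⁴ s⁻¹
Pressure gradient: |∂P/∂n| = 600 Pa / 409000 m = 1.47×10⁻³ Pa/m
Geostrophic balance (pressure-gradient force = Coriolis force):
V_g = (1/(fρ)) |∂P/∂n| = 1.47×10⁻³ / (1.36×10⁻⁴ × 0.933) = 11.6 m/s

12 m/s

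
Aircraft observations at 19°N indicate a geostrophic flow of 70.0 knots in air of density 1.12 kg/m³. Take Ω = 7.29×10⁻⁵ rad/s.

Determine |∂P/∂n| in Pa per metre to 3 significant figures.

1.91×10⁻³ Pa/m

Coriolis parameter at 19°N:
f = 2Ω sin φ = 2 × 7.29×10⁻⁵ × sin 19° = 4.75×10⁻⁵ s⁻¹
Wind speed in SI: 70.0 knots = 36.0 m/s
Geostrophic balance rearranged: |∂P/∂n| = f ρ V_g
|∂P/∂n| = 4.75×10⁻⁵ × 1.12 × 36.0 = 1.91×10⁻³ Pa/m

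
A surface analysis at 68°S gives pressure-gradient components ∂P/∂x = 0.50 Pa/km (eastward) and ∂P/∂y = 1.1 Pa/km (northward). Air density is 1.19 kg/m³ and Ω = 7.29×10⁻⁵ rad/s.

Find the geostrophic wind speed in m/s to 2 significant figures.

Coriolis parameter at 68°S:
f = 2Ω sin φ = 2 × 7.29×10⁻⁵ × sin 68° = 1.35×10⁻⁴ s⁻¹
In the Southern Hemisphere f is negative: f = −1.35×10⁻⁴ s⁻¹.
Component geostrophic relations (x east, y north):
u_g = −(1/(fρ)) ∂P/∂y,  v_g = (1/(fρ)) ∂P/∂x
u_g = −(1.1×10⁻³)/(−1.35×10⁻⁴ × 1.19) = 6.84 m/s;  v_g = (0.50×10⁻³)/(−1.35×10⁻⁴ × 1.19) = −3.11 m/s
|V_g| = √(u_g² + v_g²) = 7.51 m/s

7.5 m/s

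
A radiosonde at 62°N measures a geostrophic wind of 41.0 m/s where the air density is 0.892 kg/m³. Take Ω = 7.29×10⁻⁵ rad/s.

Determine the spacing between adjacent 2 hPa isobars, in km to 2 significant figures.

Coriolis parameter at 62°N:
f = 2Ω sin φ = 2 × 7.29×10⁻⁵ × sin 62° = 1.29×10⁻⁴ s⁻¹
Geostrophic balance rearranged: |∂P/∂n| = f ρ V_g
|∂P/∂n| = 1.29×10⁻⁴ × 0.892 × 41.0 = 4.71×10⁻³ Pa/m
Isobar spacing: Δn = ΔP/|∂P/∂n| = 200 Pa / 4.71×10⁻³ Pa/m = 42480 m ≈ 42 km

42 km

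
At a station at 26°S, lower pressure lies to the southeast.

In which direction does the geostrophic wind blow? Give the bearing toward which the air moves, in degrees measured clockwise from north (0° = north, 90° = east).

The pressure-gradient force points toward the southeast (bearing 135°).
Geostrophic balance: in the Southern Hemisphere the Coriolis force deflects motion to the left, so the geostrophic wind blows 90° to the left of the pressure-gradient force (low pressure on the right).
Rotating 135° by 90° counterclockwise gives 045° — the wind blows toward the northeast.

045°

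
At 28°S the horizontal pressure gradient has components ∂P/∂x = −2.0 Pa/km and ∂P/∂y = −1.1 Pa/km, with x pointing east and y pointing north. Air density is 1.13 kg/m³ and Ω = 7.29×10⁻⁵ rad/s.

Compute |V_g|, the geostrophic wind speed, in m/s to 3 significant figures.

Coriolis parameter at 28°S:
f = 2Ω sin φ = 2 × 7.29×10⁻⁵ × sin 28° = 6.84×10⁻⁵ s⁻¹
In the Southern Hemisphere f is negative: f = −6.84×10⁻⁵ s⁻¹.
Component geostrophic relations (x east, y north):
u_g = −(1/(fρ)) ∂P/∂y,  v_g = (1/(fρ)) ∂P/∂x
u_g = −(−1.1×10⁻³)/(−6.84×10⁻⁵ × 1.13) = −14.2 m/s;  v_g = (−2.0×10⁻³)/(−6.84×10⁻⁵ × 1.13) = 25.9 m/s
|V_g| = √(u_g² + v_g²) = 29.5 m/s

29.5 m/s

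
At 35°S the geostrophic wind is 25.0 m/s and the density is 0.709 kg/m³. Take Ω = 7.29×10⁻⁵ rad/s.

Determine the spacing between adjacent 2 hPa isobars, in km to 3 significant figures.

Coriolis parameter at 35°S:
f = 2Ω sin φ = 2 × 7.29×10⁻⁵ × sin 35° = 8.36×10⁻⁵ s⁻¹
Geostrophic balance rearranged: |∂P/∂n| = f ρ V_g
|∂P/∂n| = 8.36×10⁻⁵ × 0.709 × 25.0 = 1.48×10⁻³ Pa/m
Isobar spacing: Δn = ΔP/|∂P/∂n| = 200 Pa / 1.48×10⁻³ Pa/m = 134926 m ≈ 135 km

135 km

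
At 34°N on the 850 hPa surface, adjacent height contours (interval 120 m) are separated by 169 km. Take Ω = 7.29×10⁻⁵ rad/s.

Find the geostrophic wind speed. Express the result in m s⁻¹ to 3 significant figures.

Coriolis parameter at 34°N:
f = 2Ω sin φ = 2 × 7.29×10⁻⁵ × sin 34° = 8.15×10⁻⁵ s⁻¹
Height gradient: |∂Z/∂n| = 120 m / 169000 m = 7.10×10⁻⁴
On a pressure surface, geostrophic balance gives V_g = (g/f)|∂Z/∂n|:
V_g = 9.81 × 7.10×10⁻⁴ / 8.15×10⁻⁵ = 85.4 m/s

85.4 m s⁻¹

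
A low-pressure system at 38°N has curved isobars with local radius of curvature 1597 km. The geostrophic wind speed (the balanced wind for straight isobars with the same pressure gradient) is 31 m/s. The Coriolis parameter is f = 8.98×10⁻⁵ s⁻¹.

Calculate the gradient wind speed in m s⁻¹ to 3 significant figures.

26.2 m s⁻¹

Around a low, centrifugal force acts outward with Coriolis, so pressure-gradient force balances both:
(1/ρ)|∂P/∂n| = fV + V²/R  →  V² + fR·V − fR·V_g = 0
With fR = 8.98×10⁻⁵ × 1597×10³ m = 143 m/s:
V = [−fR + √((fR)² + 4 fR V_g)]/2 = [−143 + √(143² + 4×143×31)]/2 = 26.2 m/s
Subgeostrophic (V < V_g = 31 m/s), as expected around a low.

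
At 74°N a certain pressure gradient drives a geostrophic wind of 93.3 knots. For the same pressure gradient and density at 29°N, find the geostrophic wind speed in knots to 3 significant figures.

185 knots

With the same pressure gradient and density, V_g ∝ 1/f ∝ 1/sin φ.
V₂ = V₁ · sin φ₁ / sin φ₂ = 93.3 × sin 74° / sin 29°
V₂ = 93.3 × 0.9613/0.4848 = 185 knots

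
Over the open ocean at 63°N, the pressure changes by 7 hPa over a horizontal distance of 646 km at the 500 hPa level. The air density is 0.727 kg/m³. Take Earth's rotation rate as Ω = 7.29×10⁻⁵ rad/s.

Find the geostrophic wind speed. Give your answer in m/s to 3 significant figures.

11.5 m/s

Coriolis parameter at 63°N:
f = 2Ω sin φ = 2 × 7.29×10⁻⁵ × sin 63° = 1.30×10⁻⁴ s⁻¹
Pressure gradient: |∂P/∂n| = 700 Pa / 646000 m = 1.08×10⁻³ Pa/m
Geostrophic balance (pressure-gradient force = Coriolis force):
V_g = (1/(fρ)) |∂P/∂n| = 1.08×10⁻³ / (1.30×10⁻⁴ × 0.727) = 11.5 m/s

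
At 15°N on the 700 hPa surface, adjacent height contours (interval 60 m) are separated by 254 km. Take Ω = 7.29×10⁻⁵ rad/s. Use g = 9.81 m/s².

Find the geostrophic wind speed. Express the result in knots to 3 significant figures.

Coriolis parameter at 15°N:
f = 2Ω sin φ = 2 × 7.29×10⁻⁵ × sin 15° = 3.77×10⁻⁵ s⁻¹
Height gradient: |∂Z/∂n| = 60 m / 254000 m = 2.36×10⁻⁴
On a pressure surface, geostrophic balance gives V_g = (g/f)|∂Z/∂n|:
V_g = 9.81 × 2.36×10⁻⁴ / 3.77×10⁻⁵ = 61.4 m/s
Converting: 61.4 m/s × 1.944 = 119 knots

119 knots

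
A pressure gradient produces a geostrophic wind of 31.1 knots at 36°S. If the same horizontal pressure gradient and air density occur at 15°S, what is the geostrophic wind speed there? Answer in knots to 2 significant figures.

71 knots

With the same pressure gradient and density, V_g ∝ 1/f ∝ 1/sin φ.
V₂ = V₁ · sin φ₁ / sin φ₂ = 31.1 × sin 36° / sin 15°
V₂ = 31.1 × 0.5878/0.2588 = 71 knots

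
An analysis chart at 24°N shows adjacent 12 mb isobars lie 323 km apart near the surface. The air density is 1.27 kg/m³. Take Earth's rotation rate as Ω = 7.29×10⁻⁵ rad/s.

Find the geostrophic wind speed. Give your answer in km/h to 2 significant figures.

180 km/h

Coriolis parameter at 24°N:
f = 2Ω sin φ = 2 × 7.29×10⁻⁵ × sin 24° = 5.93×10⁻⁵ s⁻¹
Pressure gradient: |∂P/∂n| = 1200 Pa / 323000 m = 3.72×10⁻³ Pa/m
Geostrophic balance (pressure-gradient force = Coriolis force):
V_g = (1/(fρ)) |∂P/∂n| = 3.72×10⁻³ / (5.93×10⁻⁵ × 1.27) = 49.3 m/s
Converting: 49.3 m/s × 3.6 = 180 km/h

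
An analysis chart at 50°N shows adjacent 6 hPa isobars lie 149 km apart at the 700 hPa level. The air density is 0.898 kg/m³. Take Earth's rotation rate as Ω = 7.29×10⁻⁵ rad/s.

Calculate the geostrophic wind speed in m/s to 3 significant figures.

Coriolis parameter at 50°N:
f = 2Ω sin φ = 2 × 7.29×10⁻⁵ × sin 50° = 1.12×10⁻⁴ s⁻¹
Pressure gradient: |∂P/∂n| = 600 Pa / 149000 m = 4.03×10⁻³ Pa/m
Geostrophic balance (pressure-gradient force = Coriolis force):
V_g = (1/(fρ)) |∂P/∂n| = 4.03×10⁻³ / (1.12×10⁻⁴ × 0.898) = 40.1 m/s

40.1 m/s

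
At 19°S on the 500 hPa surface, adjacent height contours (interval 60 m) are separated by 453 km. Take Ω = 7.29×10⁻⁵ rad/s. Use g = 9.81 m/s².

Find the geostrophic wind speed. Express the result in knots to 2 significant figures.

53 knots

Coriolis parameter at 19°S:
f = 2Ω sin φ = 2 × 7.29×10⁻⁵ × sin 19° = 4.75×10⁻⁵ s⁻¹
Height gradient: |∂Z/∂n| = 60 m / 453000 m = 1.32×10⁻⁴
On a pressure surface, geostrophic balance gives V_g = (g/f)|∂Z/∂n|:
V_g = 9.81 × 1.32×10⁻⁴ / 4.75×10⁻⁵ = 27.4 m/s
Converting: 27.4 m/s × 1.944 = 53 knots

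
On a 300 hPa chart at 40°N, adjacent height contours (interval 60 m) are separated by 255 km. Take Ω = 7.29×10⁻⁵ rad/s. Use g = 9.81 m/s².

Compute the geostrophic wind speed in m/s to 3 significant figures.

Coriolis parameter at 40°N:
f = 2Ω sin φ = 2 × 7.29×10⁻⁵ × sin 40° = 9.37×10⁻⁵ s⁻¹
Height gradient: |∂Z/∂n| = 60 m / 255000 m = 2.35×10⁻⁴
On a pressure surface, geostrophic balance gives V_g = (g/f)|∂Z/∂n|:
V_g = 9.81 × 2.35×10⁻⁴ / 9.37×10⁻⁵ = 24.6 m/s

24.6 m/s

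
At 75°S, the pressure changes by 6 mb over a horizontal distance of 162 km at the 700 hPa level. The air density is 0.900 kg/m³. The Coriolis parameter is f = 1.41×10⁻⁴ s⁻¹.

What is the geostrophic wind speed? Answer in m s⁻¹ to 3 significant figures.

29.2 m s⁻¹

Pressure gradient: |∂P/∂n| = 600 Pa / 162000 m = 3.70×10⁻³ Pa/m
Geostrophic balance (pressure-gradient force = Coriolis force):
V_g = (1/(fρ)) |∂P/∂n| = 3.70×10⁻³ / (1.41×10⁻⁴ × 0.900) = 29.2 m/s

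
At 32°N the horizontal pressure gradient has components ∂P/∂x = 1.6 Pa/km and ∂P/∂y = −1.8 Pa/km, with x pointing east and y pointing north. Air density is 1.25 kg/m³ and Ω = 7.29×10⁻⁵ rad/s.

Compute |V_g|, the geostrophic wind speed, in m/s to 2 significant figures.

Coriolis parameter at 32°N:
f = 2Ω sin φ = 2 × 7.29×10⁻⁵ × sin 32° = 7.73×10⁻⁵ s⁻¹
Component geostrophic relations (x east, y north):
u_g = −(1/(fρ)) ∂P/∂y,  v_g = (1/(fρ)) ∂P/∂x
u_g = −(−1.8×10⁻³)/(7.73×10⁻⁵ × 1.25) = 18.6 m/s;  v_g = (1.6×10⁻³)/(7.73×10⁻⁵ × 1.25) = 16.6 m/s
|V_g| = √(u_g² + v_g²) = 24.9 m/s

25 m/s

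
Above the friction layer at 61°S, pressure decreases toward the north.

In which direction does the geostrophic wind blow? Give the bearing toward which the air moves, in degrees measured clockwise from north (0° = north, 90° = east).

The pressure-gradient force points toward the north (bearing 000°).
Geostrophic balance: in the Southern Hemisphere the Coriolis force deflects motion to the left, so the geostrophic wind blows 90° to the left of the pressure-gradient force (low pressure on the right).
Rotating 000° by 90° counterclockwise gives 270° — the wind blows toward the west.

270°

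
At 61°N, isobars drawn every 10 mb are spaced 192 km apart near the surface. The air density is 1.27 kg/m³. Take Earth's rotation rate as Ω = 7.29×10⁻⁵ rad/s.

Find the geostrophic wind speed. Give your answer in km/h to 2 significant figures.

Coriolis parameter at 61°N:
f = 2Ω sin φ = 2 × 7.29×10⁻⁵ × sin 61° = 1.28×10⁻⁴ s⁻¹
Pressure gradient: |∂P/∂n| = 1000 Pa / 192000 m = 5.21×10⁻³ Pa/m
Geostrophic balance (pressure-gradient force = Coriolis force):
V_g = (1/(fρ)) |∂P/∂n| = 5.21×10⁻³ / (1.28×10⁻⁴ × 1.27) = 32.2 m/s
Converting: 32.2 m/s × 3.6 = 120 km/h

120 km/h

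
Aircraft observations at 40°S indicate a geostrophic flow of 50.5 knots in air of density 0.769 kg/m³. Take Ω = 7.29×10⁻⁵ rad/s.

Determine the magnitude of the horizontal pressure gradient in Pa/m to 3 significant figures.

1.87×10⁻³ Pa/m

Coriolis parameter at 40°S:
f = 2Ω sin φ = 2 × 7.29×10⁻⁵ × sin 40° = 9.37×10⁻⁵ s⁻¹
Wind speed in SI: 50.5 knots = 26.0 m/s
Geostrophic balance rearranged: |∂P/∂n| = f ρ V_g
|∂P/∂n| = 9.37×10⁻⁵ × 0.769 × 26.0 = 1.87×10⁻³ Pa/m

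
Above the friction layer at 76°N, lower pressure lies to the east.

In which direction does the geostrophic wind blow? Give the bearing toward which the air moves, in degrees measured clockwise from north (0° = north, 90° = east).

The pressure-gradient force points toward the east (bearing 090°).
Geostrophic balance: in the Northern Hemisphere the Coriolis force deflects motion to the right, so the geostrophic wind blows 90° to the right of the pressure-gradient force (low pressure on the left).
Rotating 090° by 90° clockwise gives 180° — the wind blows toward the south.

180°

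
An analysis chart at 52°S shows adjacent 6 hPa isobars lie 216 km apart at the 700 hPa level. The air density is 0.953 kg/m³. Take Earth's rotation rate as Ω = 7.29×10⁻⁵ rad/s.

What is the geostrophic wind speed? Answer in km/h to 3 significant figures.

Coriolis parameter at 52°S:
f = 2Ω sin φ = 2 × 7.29×10⁻⁵ × sin 52° = 1.15×10⁻⁴ s⁻¹
Pressure gradient: |∂P/∂n| = 600 Pa / 216000 m = 2.78×10⁻³ Pa/m
Geostrophic balance (pressure-gradient force = Coriolis force):
V_g = (1/(fρ)) |∂P/∂n| = 2.78×10⁻³ / (1.15×10⁻⁴ × 0.953) = 25.4 m/s
Converting: 25.4 m/s × 3.6 = 91.3 km/h

91.3 km/h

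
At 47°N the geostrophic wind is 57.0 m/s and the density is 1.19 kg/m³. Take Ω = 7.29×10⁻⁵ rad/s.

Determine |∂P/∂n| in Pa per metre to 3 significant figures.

7.23×10⁻³ Pa/m

Coriolis parameter at 47°N:
f = 2Ω sin φ = 2 × 7.29×10⁻⁵ × sin 47° = 1.07×10⁻⁴ s⁻¹
Geostrophic balance rearranged: |∂P/∂n| = f ρ V_g
|∂P/∂n| = 1.07×10⁻⁴ × 1.19 × 57.0 = 7.23×10⁻³ Pa/m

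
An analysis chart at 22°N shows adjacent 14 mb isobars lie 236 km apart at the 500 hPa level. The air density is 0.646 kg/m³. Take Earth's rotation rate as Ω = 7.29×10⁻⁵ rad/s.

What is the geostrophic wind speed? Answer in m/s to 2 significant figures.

Coriolis parameter at 22°N:
f = 2Ω sin φ = 2 × 7.29×10⁻⁵ × sin 22° = 5.46×10⁻⁵ s⁻¹
Pressure gradient: |∂P/∂n| = 1400 Pa / 236000 m = 5.93×10⁻³ Pa/m
Geostrophic balance (pressure-gradient force = Coriolis force):
V_g = (1/(fρ)) |∂P/∂n| = 5.93×10⁻³ / (5.46×10⁻⁵ × 0.646) = 168 m/s

170 m/s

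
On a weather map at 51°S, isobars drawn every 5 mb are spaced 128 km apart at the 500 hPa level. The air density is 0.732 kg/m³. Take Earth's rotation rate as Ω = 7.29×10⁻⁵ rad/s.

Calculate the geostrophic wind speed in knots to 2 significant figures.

Coriolis parameter at 51°S:
f = 2Ω sin φ = 2 × 7.29×10⁻⁵ × sin 51° = 1.13×10⁻⁴ s⁻¹
Pressure gradient: |∂P/∂n| = 500 Pa / 128000 m = 3.91×10⁻³ Pa/m
Geostrophic balance (pressure-gradient force = Coriolis force):
V_g = (1/(fρ)) |∂P/∂n| = 3.91×10⁻³ / (1.13×10⁻⁴ × 0.732) = 47.1 m/s
Converting: 47.1 m/s × 1.944 = 92 knots

92 knots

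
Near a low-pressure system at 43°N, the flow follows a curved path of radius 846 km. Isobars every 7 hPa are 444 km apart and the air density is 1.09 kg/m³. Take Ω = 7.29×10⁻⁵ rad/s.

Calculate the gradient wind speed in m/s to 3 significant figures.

Coriolis parameter at 43°N:
f = 2Ω sin φ = 2 × 7.29×10⁻⁵ × sin 43° = 9.94×10⁻⁵ s⁻¹
Pressure gradient: |∂P/∂n| = 700 Pa / 444000 m = 1.58×10⁻³ Pa/m
Geostrophic speed: V_g = |∂P/∂n|/(fρ) = 1.58×10⁻³/(9.94×10⁻⁵ × 1.09) = 14.5 m/s
Around a low, centrifugal force acts outward with Coriolis, so pressure-gradient force balances both:
(1/ρ)|∂P/∂n| = fV + V²/R  →  V² + fR·V − fR·V_g = 0
With fR = 9.94×10⁻⁵ × 846×10³ m = 84.1 m/s:
V = [−fR + √((fR)² + 4 fR V_g)]/2 = [−84.1 + √(84.1² + 4×84.1×14.5)]/2 = 12.6 m/s
Subgeostrophic (V < V_g = 14.5 m/s), as expected around a low.

12.6 m/s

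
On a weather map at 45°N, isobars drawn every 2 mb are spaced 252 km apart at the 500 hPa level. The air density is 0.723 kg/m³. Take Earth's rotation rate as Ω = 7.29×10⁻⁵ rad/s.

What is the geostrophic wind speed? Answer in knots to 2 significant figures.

Coriolis parameter at 45°N:
f = 2Ω sin φ = 2 × 7.29×10⁻⁵ × sin 45° = 1.03×10⁻⁴ s⁻¹
Pressure gradient: |∂P/∂n| = 200 Pa / 252000 m = 7.94×10⁻⁴ Pa/m
Geostrophic balance (pressure-gradient force = Coriolis force):
V_g = (1/(fρ)) |∂P/∂n| = 7.94×10⁻⁴ / (1.03×10⁻⁴ × 0.723) = 10.6 m/s
Converting: 10.6 m/s × 1.944 = 21 knots

21 knots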